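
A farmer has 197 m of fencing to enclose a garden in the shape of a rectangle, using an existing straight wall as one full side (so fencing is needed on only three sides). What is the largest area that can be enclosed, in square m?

Let the sides perpendicular to the wall have length x and the parallel side y, so 2x + y = 197 and the area is A = xy = x(197 − 2x).
A'(x) = 197 − 4x = 0 gives x = 197/4, and A''(x) = −4 < 0 confirms a maximum.
Then y = 197 − 2·197/4 = 197/2 and A = 38809/8.

38809/8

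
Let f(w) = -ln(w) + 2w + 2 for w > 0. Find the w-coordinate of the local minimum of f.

1/2

f'(w) = -1/w + 2 = 0 gives w = 1/2.
f''(w) = 1/w², which is positive for w > 0, so this is a local minimum.
f(1/2) = -1·ln(1/2) + 1 + 2 ≈ 3.6931.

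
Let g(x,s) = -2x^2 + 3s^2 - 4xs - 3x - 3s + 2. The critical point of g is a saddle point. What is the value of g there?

∂g/∂x = -4x - 4s - 3 = 0 and ∂g/∂s = -4x + 6s - 3 = 0, so (x, s) = (-3/4, 0).
The Hessian has g_{xx} = -4, g_{ss} = 6, g_{xs} = -4, giving D = -40 < 0, so the point is a saddle point.
g(-3/4, 0) = 25/8.

25/8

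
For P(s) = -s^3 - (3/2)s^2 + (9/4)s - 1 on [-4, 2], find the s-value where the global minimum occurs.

The derivative is -3s^2 - 3s + 9/4, which vanishes at s = -3/2 and s = 1/2.
Candidates: P(-4) = 30,  P(-3/2) = -35/8,  P(1/2) = -3/8,  P(2) = -21/2.
The minimum over the interval is -21/2, attained at s = 2.

2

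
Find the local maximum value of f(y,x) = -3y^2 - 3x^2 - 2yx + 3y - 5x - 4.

1/8

∂f/∂y = -6y - 2x + 3 = 0 and ∂f/∂x = -2y - 6x - 5 = 0, so (y, x) = (7/8, -9/8).
The Hessian has f_{yy} = -6, f_{xx} = -6, f_{yx} = -2, giving D = 32 > 0 with f_{yy} < 0, so the point is a local maximum.
f(7/8, -9/8) = 1/8.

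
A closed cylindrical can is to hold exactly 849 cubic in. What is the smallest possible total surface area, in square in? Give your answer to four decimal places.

With radius r and height h, πr²h = 849 so h = 849/(πr²), and S(r) = 2πr² + 2πrh = 2πr² + 2·849/r.
S'(r) = 4πr − 2·849/r² = 0 ⇒ r³ = 849/(2π), so r ≈ 5.1315 and h = 2r ≈ 10.2630.
S''(r) = 4π + 4·849/r³ > 0, so this is the minimum; S ≈ 496.3481.

496.3481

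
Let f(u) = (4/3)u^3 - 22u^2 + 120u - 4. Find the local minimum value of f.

f'(u) = 4u^2 - 44u + 120 = 0 at u = 5, 6.
f''(u) = 8u - 44. f''(5) = -4 < 0 ⇒ local maximum; f''(6) = 4 > 0 ⇒ local minimum.
Thus f has its local minimum at u = 6, with value 212.

212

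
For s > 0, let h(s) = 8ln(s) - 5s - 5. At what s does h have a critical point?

8/5

h'(s) = 8/s − 5 = 0 gives s = 8/5.
h''(s) = -8/s², which is negative for s > 0, so this is a local maximum.
h(8/5) = 8·ln(8/5) - 8 - 5 ≈ -9.2400.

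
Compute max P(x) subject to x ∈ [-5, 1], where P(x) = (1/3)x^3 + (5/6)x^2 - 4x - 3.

P'(x) = x^2 + (5/3)x - 4, whose only zero in [-5, 1] is x = -3.
Evaluating at the critical points and endpoints: P(-5) = -23/6, P(-3) = 15/2, P(1) = -35/6.
Hence the absolute maximum is 15/2 at x = -3.

15/2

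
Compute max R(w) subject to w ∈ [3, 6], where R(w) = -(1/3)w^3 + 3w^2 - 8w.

Differentiating, R'(w) = -w^2 + 6w - 8; whose only zero in [3, 6] is w = 4.
Candidates: R(3) = -6,  R(4) = -16/3,  R(6) = -12.
Hence the absolute maximum is -16/3 at w = 4.

-16/3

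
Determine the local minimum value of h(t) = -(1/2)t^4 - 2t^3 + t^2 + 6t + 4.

Critical points: h'(t) = -2t^3 - 6t^2 + 2t + 6 vanishes at t = -3, -1, 1.
h''(t) = -6t^2 - 12t + 2. h''(-3) = -16 < 0 ⇒ local maximum; h''(-1) = 8 > 0 ⇒ local minimum; h''(1) = -16 < 0 ⇒ local maximum.
Thus h has its local minimum at t = -1, with value 1/2.

1/2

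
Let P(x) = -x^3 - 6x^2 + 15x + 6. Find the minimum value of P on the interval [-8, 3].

The derivative is -3x^2 - 12x + 15, which vanishes at x = -5 and x = 1.
Evaluating at the critical points and endpoints: P(-8) = 14,  P(-5) = -94,  P(1) = 14,  P(3) = -30.
So the minimum is P(-5) = -94.

-94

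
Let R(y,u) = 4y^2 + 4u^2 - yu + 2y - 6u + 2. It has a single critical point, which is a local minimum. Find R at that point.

-22/63

∂R/∂y = 8y - u + 2 = 0 and ∂R/∂u = -y + 8u - 6 = 0, so (y, u) = (-10/63, 46/63).
The Hessian has R_{yy} = 8, R_{uu} = 8, R_{yu} = -1, giving D = 63 > 0 with R_{yy} > 0, so the point is a local minimum.
R(-10/63, 46/63) = -22/63.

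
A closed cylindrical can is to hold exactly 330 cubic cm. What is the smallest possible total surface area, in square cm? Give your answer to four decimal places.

264.3568

With radius r and height h, πr²h = 330 so h = 330/(πr²), and S(r) = 2πr² + 2πrh = 2πr² + 2·330/r.
S'(r) = 4πr − 2·330/r² = 0 ⇒ r³ = 330/(2π), so r ≈ 3.7449 and h = 2r ≈ 7.4899.
S''(r) = 4π + 4·330/r³ > 0, so this is the minimum; S ≈ 264.3568.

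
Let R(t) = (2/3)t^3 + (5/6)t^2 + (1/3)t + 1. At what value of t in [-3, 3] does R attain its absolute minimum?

-3

Differentiating, R'(t) = 2t^2 + (5/3)t + 1/3; which vanishes at t = -1/2 and t = -1/3.
Compare values at every candidate in [-3, 3]: R(-3) = -21/2, R(-1/2) = 23/24, R(-1/3) = 155/162, R(3) = 55/2.
So the minimum is R(-3) = -21/2.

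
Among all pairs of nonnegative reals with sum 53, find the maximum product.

2809/4

With x + y = 53, the product is P(x) = x(53 − x).
P'(x) = 53 − 2x = 0 gives x = 53/2; P'' = −2 < 0, so this is the maximum.
P = 53/2·53/2 = 2809/4.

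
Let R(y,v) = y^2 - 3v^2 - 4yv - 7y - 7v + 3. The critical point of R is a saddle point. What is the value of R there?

13/2

∂R/∂y = 2y - 4v - 7 = 0 and ∂R/∂v = -4y - 6v - 7 = 0, so (y, v) = (1/2, -3/2).
The Hessian has R_{yy} = 2, R_{vv} = -6, R_{yv} = -4, giving D = -28 < 0, so the point is a saddle point.
R(1/2, -3/2) = 13/2.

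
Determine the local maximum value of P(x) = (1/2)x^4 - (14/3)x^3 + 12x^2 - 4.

37/2

P'(x) = 2x^3 - 14x^2 + 24x. Setting P'(x) = 0 gives x ∈ {0, 3, 4}.
P''(x) = 6x^2 - 28x + 24. P''(0) = 24 > 0 ⇒ local minimum; P''(3) = -6 < 0 ⇒ local maximum; P''(4) = 8 > 0 ⇒ local minimum.
Thus P has its local maximum at x = 3, with value 37/2.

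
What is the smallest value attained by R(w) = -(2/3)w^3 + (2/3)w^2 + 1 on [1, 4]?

-31

The derivative is -2w^2 + (4/3)w, which has no zeros in [1, 4].
Candidates: R(1) = 1,  R(4) = -31.
So the minimum is R(4) = -31.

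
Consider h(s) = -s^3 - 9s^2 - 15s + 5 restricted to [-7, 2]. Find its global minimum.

-69

The derivative is -3s^2 - 18s - 15, which vanishes at s = -5 and s = -1.
Evaluating at the critical points and endpoints: h(-7) = 12,  h(-5) = -20,  h(-1) = 12,  h(2) = -69.
The minimum over the interval is -69, attained at s = 2.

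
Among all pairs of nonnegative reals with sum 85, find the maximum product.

With x + y = 85, the product is P(x) = x(85 − x).
P'(x) = 85 − 2x = 0 gives x = 85/2; P'' = −2 < 0, so this is the maximum.
P = 85/2·85/2 = 7225/4.

7225/4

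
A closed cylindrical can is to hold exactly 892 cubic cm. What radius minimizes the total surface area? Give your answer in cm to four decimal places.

5.2167

With radius r and height h, πr²h = 892 so h = 892/(πr²), and S(r) = 2πr² + 2πrh = 2πr² + 2·892/r.
S'(r) = 4πr − 2·892/r² = 0 ⇒ r³ = 892/(2π), so r ≈ 5.2167 and h = 2r ≈ 10.4334.
S''(r) = 4π + 4·892/r³ > 0, so this is the minimum; S ≈ 512.9690.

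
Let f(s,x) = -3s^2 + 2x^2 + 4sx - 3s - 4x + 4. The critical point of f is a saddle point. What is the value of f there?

41/20

∂f/∂s = -6s + 4x - 3 = 0 and ∂f/∂x = 4s + 4x - 4 = 0, so (s, x) = (1/10, 9/10).
The Hessian has f_{ss} = -6, f_{xx} = 4, f_{sx} = 4, giving D = -40 < 0, so the point is a saddle point.
f(1/10, 9/10) = 41/20.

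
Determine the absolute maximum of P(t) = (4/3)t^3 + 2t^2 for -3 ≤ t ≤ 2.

56/3

Differentiating, P'(t) = 4t^2 + 4t; which vanishes at t = -1 and t = 0.
Compare values at every candidate in [-3, 2]: P(-3) = -18, P(-1) = 2/3, P(0) = 0, P(2) = 56/3.
So the maximum is P(2) = 56/3.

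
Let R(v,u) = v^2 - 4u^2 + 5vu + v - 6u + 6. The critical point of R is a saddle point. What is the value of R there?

308/41

∂R/∂v = 2v + 5u + 1 = 0 and ∂R/∂u = 5v - 8u - 6 = 0, so (v, u) = (22/41, -17/41).
The Hessian has R_{vv} = 2, R_{uu} = -8, R_{vu} = 5, giving D = -41 < 0, so the point is a saddle point.
R(22/41, -17/41) = 308/41.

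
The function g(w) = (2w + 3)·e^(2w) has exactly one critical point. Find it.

-2

g'(w) = 2·e^(2w) + (2w + 3)·2·e^(2w) = (4w + 8)·e^(2w). Since e^(2w) > 0, the only critical point is w = -2.
g''(-2) has the same sign as 4 > 0, so this is a local minimum.
g(-2) = (-1)·e^(-4) ≈ -0.0183.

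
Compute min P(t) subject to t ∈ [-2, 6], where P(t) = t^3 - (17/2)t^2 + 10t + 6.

Differentiating, P'(t) = 3t^2 - 17t + 10; which vanishes at t = 2/3 and t = 5.
Evaluating at the critical points and endpoints: P(-2) = -56,  P(2/3) = 248/27,  P(5) = -63/2,  P(6) = -24.
So the minimum is P(-2) = -56.

-56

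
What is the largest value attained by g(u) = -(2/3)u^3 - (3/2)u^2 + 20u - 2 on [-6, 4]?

677/24

g'(u) = -2u^2 - 3u + 20, which vanishes at u = -4 and u = 5/2.
Candidates: g(-6) = -32; g(-4) = -190/3; g(5/2) = 677/24; g(4) = 34/3.
Hence the absolute maximum is 677/24 at u = 5/2.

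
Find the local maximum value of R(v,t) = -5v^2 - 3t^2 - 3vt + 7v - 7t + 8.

947/51

∂R/∂v = -10v - 3t + 7 = 0 and ∂R/∂t = -3v - 6t - 7 = 0, so (v, t) = (21/17, -91/51).
The Hessian has R_{vv} = -10, R_{tt} = -6, R_{vt} = -3, giving D = 51 > 0 with R_{vv} < 0, so the point is a local maximum.
R(21/17, -91/51) = 947/51.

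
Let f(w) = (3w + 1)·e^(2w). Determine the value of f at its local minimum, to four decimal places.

-0.2833

Differentiating with the product rule gives f'(w) = (6w + 5)·e^(2w). Since e^(2w) > 0, the only critical point is w = -5/6.
f''(-5/6) has the same sign as 6 > 0, so this is a local minimum.
f(-5/6) = (-3/2)·e^(-5/3) ≈ -0.2833.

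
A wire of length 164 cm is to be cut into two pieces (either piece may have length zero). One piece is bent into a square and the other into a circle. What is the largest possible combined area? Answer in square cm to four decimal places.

2140.3157

Let x be the length used for the square. Square side x/4; circle radius (164−x)/(2π).
A(x) = (x/4)² + π·((164−x)/(2π))² = x²/16 + (164−x)²/(4π) for 0 ≤ x ≤ 164. A'(x) = x/8 − (164−x)/(2π) = 0 gives x = 4·164/(π+4) ≈ 91.8563.
A'' > 0, so the interior critical point is a minimum; the maximum is at an endpoint. A(0) = 2140.3157 and A(164) = 1681.0000, so the largest area is 2140.3157.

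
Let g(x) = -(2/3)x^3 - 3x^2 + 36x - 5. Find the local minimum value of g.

-185

g'(x) = -2x^2 - 6x + 36 = 0 at x = -6, 3.
Since g''(x) = -4x - 6, we get g''(-6) = 18 > 0 ⇒ local minimum; g''(3) = -18 < 0 ⇒ local maximum.
The local minimum is g(-6) = -185.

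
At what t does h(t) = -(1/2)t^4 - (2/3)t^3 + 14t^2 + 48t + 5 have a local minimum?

-2

h'(t) = -2t^3 - 2t^2 + 28t + 48. Setting h'(t) = 0 gives t ∈ {-3, -2, 4}.
Since h''(t) = -6t^2 - 4t + 28, we get h''(-3) = -14 < 0 ⇒ local maximum; h''(-2) = 12 > 0 ⇒ local minimum; h''(4) = -84 < 0 ⇒ local maximum.
So the local minimum value is h(-2) = -113/3.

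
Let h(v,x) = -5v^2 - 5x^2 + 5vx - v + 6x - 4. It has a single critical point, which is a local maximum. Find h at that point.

-29/15

∂h/∂v = -10v + 5x - 1 = 0 and ∂h/∂x = 5v - 10x + 6 = 0, so (v, x) = (4/15, 11/15).
The Hessian has h_{vv} = -10, h_{xx} = -10, h_{vx} = 5, giving D = 75 > 0 with h_{vv} < 0, so the point is a local maximum.
h(4/15, 11/15) = -29/15.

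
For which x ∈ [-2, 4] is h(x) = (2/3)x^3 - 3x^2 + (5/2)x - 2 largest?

4

The derivative is 2x^2 - 6x + 5/2, which vanishes at x = 1/2 and x = 5/2.
Compare values at every candidate in [-2, 4]: h(-2) = -73/3,  h(1/2) = -17/12,  h(5/2) = -49/12,  h(4) = 8/3.
So the maximum is h(4) = 8/3.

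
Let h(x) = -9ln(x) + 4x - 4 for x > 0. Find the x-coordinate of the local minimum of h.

9/4

h'(x) = -9/x + 4 = 0 gives x = 9/4.
h''(x) = 9/x², which is positive for x > 0, so this is a local minimum.
h(9/4) = -9·ln(9/4) + 9 - 4 ≈ -2.2984.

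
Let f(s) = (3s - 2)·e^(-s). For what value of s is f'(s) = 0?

By the product rule, f'(s) = (-3s + 5)·e^(-s). Since e^(-s) > 0, the only critical point is s = 5/3.
f''(5/3) has the same sign as -3 < 0, so this is a local maximum.
f(5/3) = (3)·e^(-5/3) ≈ 0.5666.

5/3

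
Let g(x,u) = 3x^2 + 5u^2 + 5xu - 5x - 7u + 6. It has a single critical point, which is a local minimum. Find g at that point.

113/35

∂g/∂x = 6x + 5u - 5 = 0 and ∂g/∂u = 5x + 10u - 7 = 0, so (x, u) = (3/7, 17/35).
The Hessian has g_{xx} = 6, g_{uu} = 10, g_{xu} = 5, giving D = 35 > 0 with g_{xx} > 0, so the point is a local minimum.
g(3/7, 17/35) = 113/35.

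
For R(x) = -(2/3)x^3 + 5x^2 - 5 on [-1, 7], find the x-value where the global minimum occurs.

Differentiating, R'(x) = -2x^2 + 10x; which vanishes at x = 0 and x = 5.
Compare values at every candidate in [-1, 7]: R(-1) = 2/3, R(0) = -5, R(5) = 110/3, R(7) = 34/3.
Hence the absolute minimum is -5 at x = 0.

0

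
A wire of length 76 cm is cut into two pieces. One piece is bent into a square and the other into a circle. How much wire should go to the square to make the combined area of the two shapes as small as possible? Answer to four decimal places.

Let x be the length used for the square. Square side x/4; circle radius (76−x)/(2π).
A(x) = (x/4)² + π·((76−x)/(2π))² = x²/16 + (76−x)²/(4π) for 0 ≤ x ≤ 76. A'(x) = x/8 − (76−x)/(2π) = 0 gives x = 4·76/(π+4) ≈ 42.5675.
A'' = 1/8 + 1/(2π) > 0, so this gives the minimum combined area; x ≈ 42.5675 cm to the square.

42.5675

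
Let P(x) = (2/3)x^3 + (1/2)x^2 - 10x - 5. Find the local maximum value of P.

P'(x) = 2x^2 + x - 10. Setting P'(x) = 0 gives x ∈ {-5/2, 2}.
Since P''(x) = 4x + 1, we get P''(-5/2) = -9 < 0 ⇒ local maximum; P''(2) = 9 > 0 ⇒ local minimum.
Thus P has its local maximum at x = -5/2, with value 305/24.

305/24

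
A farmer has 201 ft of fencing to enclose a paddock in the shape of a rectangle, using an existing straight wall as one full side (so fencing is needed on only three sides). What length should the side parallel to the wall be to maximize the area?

Let the sides perpendicular to the wall have length x and the parallel side y, so 2x + y = 201 and the area is A = xy = x(201 − 2x).
A'(x) = 201 − 4x = 0 gives x = 201/4, and A''(x) = −4 < 0 confirms a maximum.
Then y = 201 − 2·201/4 = 201/2 and A = 40401/8.

201/2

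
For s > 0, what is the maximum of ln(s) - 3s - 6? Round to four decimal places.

-8.0986

P'(s) = 1/s − 3 = 0 gives s = 1/3.
P''(s) = -1/s², which is negative for s > 0, so this is a local maximum.
P(1/3) = 1·ln(1/3) - 1 - 6 ≈ -8.0986.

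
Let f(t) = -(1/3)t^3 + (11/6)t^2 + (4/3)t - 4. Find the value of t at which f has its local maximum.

4

f'(t) = -t^2 + (11/3)t + 4/3 = 0 at t = -1/3, 4.
f''(t) = -2t + 11/3. f''(-1/3) = 13/3 > 0 ⇒ local minimum; f''(4) = -13/3 < 0 ⇒ local maximum.
So the local maximum value is f(4) = 28/3.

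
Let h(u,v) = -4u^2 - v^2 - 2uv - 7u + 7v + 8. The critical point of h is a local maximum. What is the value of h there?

∂h/∂u = -8u - 2v - 7 = 0 and ∂h/∂v = -2u - 2v + 7 = 0, so (u, v) = (-7/3, 35/6).
The Hessian has h_{uu} = -8, h_{vv} = -2, h_{uv} = -2, giving D = 12 > 0 with h_{uu} < 0, so the point is a local maximum.
h(-7/3, 35/6) = 439/12.

439/12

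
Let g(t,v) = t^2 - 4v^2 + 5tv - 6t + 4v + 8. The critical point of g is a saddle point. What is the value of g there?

320/41

∂g/∂t = 2t + 5v - 6 = 0 and ∂g/∂v = 5t - 8v + 4 = 0, so (t, v) = (28/41, 38/41).
The Hessian has g_{tt} = 2, g_{vv} = -8, g_{tv} = 5, giving D = -41 < 0, so the point is a saddle point.
g(28/41, 38/41) = 320/41.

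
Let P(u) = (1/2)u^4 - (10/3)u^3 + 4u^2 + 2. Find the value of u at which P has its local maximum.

P'(u) = 2u^3 - 10u^2 + 8u = 0 at u = 0, 1, 4.
Since P''(u) = 6u^2 - 20u + 8, we get P''(0) = 8 > 0 ⇒ local minimum; P''(1) = -6 < 0 ⇒ local maximum; P''(4) = 24 > 0 ⇒ local minimum.
The local maximum is P(1) = 19/6.

1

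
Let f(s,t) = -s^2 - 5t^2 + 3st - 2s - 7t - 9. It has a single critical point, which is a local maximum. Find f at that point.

∂f/∂s = -2s + 3t - 2 = 0 and ∂f/∂t = 3s - 10t - 7 = 0, so (s, t) = (-41/11, -20/11).
The Hessian has f_{ss} = -2, f_{tt} = -10, f_{st} = 3, giving D = 11 > 0 with f_{ss} < 0, so the point is a local maximum.
f(-41/11, -20/11) = 12/11.

12/11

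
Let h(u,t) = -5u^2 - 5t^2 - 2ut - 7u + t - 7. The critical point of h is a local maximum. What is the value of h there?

∂h/∂u = -10u - 2t - 7 = 0 and ∂h/∂t = -2u - 10t + 1 = 0, so (u, t) = (-3/4, 1/4).
The Hessian has h_{uu} = -10, h_{tt} = -10, h_{ut} = -2, giving D = 96 > 0 with h_{uu} < 0, so the point is a local maximum.
h(-3/4, 1/4) = -17/4.

-17/4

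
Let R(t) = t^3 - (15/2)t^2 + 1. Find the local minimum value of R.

Critical points: R'(t) = 3t^2 - 15t vanishes at t = 0, 5.
Since R''(t) = 6t - 15, we get R''(0) = -15 < 0 ⇒ local maximum; R''(5) = 15 > 0 ⇒ local minimum.
The local minimum is R(5) = -123/2.

-123/2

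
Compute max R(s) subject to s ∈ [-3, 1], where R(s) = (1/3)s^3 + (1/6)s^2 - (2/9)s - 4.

The derivative is s^2 + (1/3)s - 2/9, which vanishes at s = -2/3 and s = 1/3.
Candidates: R(-3) = -65/6, R(-2/3) = -314/81, R(1/3) = -655/162, R(1) = -67/18.
So the maximum is R(1) = -67/18.

-67/18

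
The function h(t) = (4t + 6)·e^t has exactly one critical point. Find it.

-5/2

By the product rule, h'(t) = (4t + 10)·e^t. Since e^t > 0, the only critical point is t = -5/2.
h''(-5/2) has the same sign as 4 > 0, so this is a local minimum.
h(-5/2) = (-4)·e^(-5/2) ≈ -0.3283.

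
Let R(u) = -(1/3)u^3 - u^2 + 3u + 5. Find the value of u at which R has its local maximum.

1

Critical points: R'(u) = -u^2 - 2u + 3 vanishes at u = -3, 1.
Second-derivative test with R''(u) = -2u - 2: R''(-3) = 4 > 0 ⇒ local minimum; R''(1) = -4 < 0 ⇒ local maximum.
Thus R has its local maximum at u = 1, with value 20/3.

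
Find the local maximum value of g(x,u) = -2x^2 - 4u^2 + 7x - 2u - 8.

-13/8

∂g/∂x = -4x + 7 = 0 and ∂g/∂u = -8u - 2 = 0, so (x, u) = (7/4, -1/4).
The Hessian has g_{xx} = -4, g_{uu} = -8, g_{xu} = 0, giving D = 32 > 0 with g_{xx} < 0, so the point is a local maximum.
g(7/4, -1/4) = -13/8.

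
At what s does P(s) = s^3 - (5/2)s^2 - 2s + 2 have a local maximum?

P'(s) = 3s^2 - 5s - 2. Setting P'(s) = 0 gives s ∈ {-1/3, 2}.
Second-derivative test with P''(s) = 6s - 5: P''(-1/3) = -7 < 0 ⇒ local maximum; P''(2) = 7 > 0 ⇒ local minimum.
So the local maximum value is P(-1/3) = 127/54.

-1/3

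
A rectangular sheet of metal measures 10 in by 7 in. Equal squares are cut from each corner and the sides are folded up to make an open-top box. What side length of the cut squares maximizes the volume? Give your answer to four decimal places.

1.3520

With cut size x, the volume is V(x) = x(10 − 2x)(7 − 2x) for 0 < x < 3.5.
V'(x) = 12x^2 − 68x + 70. Setting V'(x) = 0 gives x ≈ 1.3520 (the root in (0, 3.5)).
V''(x) = 24x − 68 is negative there, so this is the maximum; V ≈ 42.3766.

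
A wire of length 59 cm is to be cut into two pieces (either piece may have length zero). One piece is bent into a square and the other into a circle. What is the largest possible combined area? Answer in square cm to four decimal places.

277.0092

Let x be the length used for the square. Square side x/4; circle radius (59−x)/(2π).
A(x) = (x/4)² + π·((59−x)/(2π))² = x²/16 + (59−x)²/(4π) for 0 ≤ x ≤ 59. A'(x) = x/8 − (59−x)/(2π) = 0 gives x = 4·59/(π+4) ≈ 33.0459.
A'' > 0, so the interior critical point is a minimum; the maximum is at an endpoint. A(0) = 277.0092 and A(59) = 217.5625, so the largest area is 277.0092.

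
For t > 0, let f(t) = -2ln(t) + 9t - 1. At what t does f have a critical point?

f'(t) = -2/t + 9 = 0 gives t = 2/9.
f''(t) = 2/t², which is positive for t > 0, so this is a local minimum.
f(2/9) = -2·ln(2/9) + 2 - 1 ≈ 4.0082.

2/9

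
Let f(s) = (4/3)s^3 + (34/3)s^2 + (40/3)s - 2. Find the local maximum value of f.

48

f'(s) = 4s^2 + (68/3)s + 40/3. Setting f'(s) = 0 gives s ∈ {-5, -2/3}.
Second-derivative test with f''(s) = 8s + 68/3: f''(-5) = -52/3 < 0 ⇒ local maximum; f''(-2/3) = 52/3 > 0 ⇒ local minimum.
So the local maximum value is f(-5) = 48.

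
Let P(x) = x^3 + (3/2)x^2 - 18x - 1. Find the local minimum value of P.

Critical points: P'(x) = 3x^2 + 3x - 18 vanishes at x = -3, 2.
Second-derivative test with P''(x) = 6x + 3: P''(-3) = -15 < 0 ⇒ local maximum; P''(2) = 15 > 0 ⇒ local minimum.
The local minimum is P(2) = -23.

-23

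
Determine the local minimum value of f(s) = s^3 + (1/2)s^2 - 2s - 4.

f'(s) = 3s^2 + s - 2. Setting f'(s) = 0 gives s ∈ {-1, 2/3}.
f''(s) = 6s + 1. f''(-1) = -5 < 0 ⇒ local maximum; f''(2/3) = 5 > 0 ⇒ local minimum.
The local minimum is f(2/3) = -130/27.

-130/27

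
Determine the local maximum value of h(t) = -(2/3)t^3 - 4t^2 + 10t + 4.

28/3

h'(t) = -2t^2 - 8t + 10 = 0 at t = -5, 1.
h''(t) = -4t - 8. h''(-5) = 12 > 0 ⇒ local minimum; h''(1) = -12 < 0 ⇒ local maximum.
So the local maximum value is h(1) = 28/3.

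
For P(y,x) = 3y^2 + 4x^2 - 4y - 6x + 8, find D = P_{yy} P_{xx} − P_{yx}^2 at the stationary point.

∂P/∂y = 6y - 4 = 0 and ∂P/∂x = 8x - 6 = 0, so (y, x) = (2/3, 3/4).
The Hessian has P_{yy} = 6, P_{xx} = 8, P_{yx} = 0, giving D = 48 > 0 with P_{yy} > 0, so the point is a local minimum.
D = (6)·(8) − (0)^2 = 48.

48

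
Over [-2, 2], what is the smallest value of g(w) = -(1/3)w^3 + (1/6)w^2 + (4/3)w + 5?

25/6

The derivative is -w^2 + (1/3)w + 4/3, which vanishes at w = -1 and w = 4/3.
Candidates: g(-2) = 17/3,  g(-1) = 25/6,  g(4/3) = 509/81,  g(2) = 17/3.
So the minimum is g(-1) = 25/6.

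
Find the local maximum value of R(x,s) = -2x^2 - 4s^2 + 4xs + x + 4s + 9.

49/4

∂R/∂x = -4x + 4s + 1 = 0 and ∂R/∂s = 4x - 8s + 4 = 0, so (x, s) = (3/2, 5/4).
The Hessian has R_{xx} = -4, R_{ss} = -8, R_{xs} = 4, giving D = 16 > 0 with R_{xx} < 0, so the point is a local maximum.
R(3/2, 5/4) = 49/4.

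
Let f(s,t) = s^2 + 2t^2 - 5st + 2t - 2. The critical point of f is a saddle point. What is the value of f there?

∂f/∂s = 2s - 5t = 0 and ∂f/∂t = -5s + 4t + 2 = 0, so (s, t) = (10/17, 4/17).
The Hessian has f_{ss} = 2, f_{tt} = 4, f_{st} = -5, giving D = -17 < 0, so the point is a saddle point.
f(10/17, 4/17) = -30/17.

-30/17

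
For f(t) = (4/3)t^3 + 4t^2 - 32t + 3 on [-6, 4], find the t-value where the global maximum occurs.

f'(t) = 4t^2 + 8t - 32, which vanishes at t = -4 and t = 2.
Evaluating at the critical points and endpoints: f(-6) = 51,  f(-4) = 329/3,  f(2) = -103/3,  f(4) = 73/3.
Hence the absolute maximum is 329/3 at t = -4.

-4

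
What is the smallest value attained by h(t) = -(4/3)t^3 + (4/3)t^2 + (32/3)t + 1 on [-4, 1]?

-623/81

h'(t) = -4t^2 + (8/3)t + 32/3, whose only zero in [-4, 1] is t = -4/3.
Candidates: h(-4) = 65, h(-4/3) = -623/81, h(1) = 35/3.
Hence the absolute minimum is -623/81 at t = -4/3.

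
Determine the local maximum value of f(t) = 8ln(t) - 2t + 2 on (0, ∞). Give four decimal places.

f'(t) = 8/t − 2 = 0 gives t = 4.
f''(t) = -8/t², which is negative for t > 0, so this is a local maximum.
f(4) = 8·ln(4) - 8 + 2 ≈ 5.0904.

5.0904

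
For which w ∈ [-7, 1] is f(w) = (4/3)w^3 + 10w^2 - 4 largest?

The derivative is 4w^2 + 20w, which vanishes at w = -5 and w = 0.
Candidates: f(-7) = 86/3; f(-5) = 238/3; f(0) = -4; f(1) = 22/3.
The maximum over the interval is 238/3, attained at w = -5.

-5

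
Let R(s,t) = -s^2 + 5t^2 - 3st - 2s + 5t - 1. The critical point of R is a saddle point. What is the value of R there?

∂R/∂s = -2s - 3t - 2 = 0 and ∂R/∂t = -3s + 10t + 5 = 0, so (s, t) = (-5/29, -16/29).
The Hessian has R_{ss} = -2, R_{tt} = 10, R_{st} = -3, giving D = -29 < 0, so the point is a saddle point.
R(-5/29, -16/29) = -64/29.

-64/29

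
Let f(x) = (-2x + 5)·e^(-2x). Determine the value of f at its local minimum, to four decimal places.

Differentiating with the product rule gives f'(x) = (4x - 12)·e^(-2x). Since e^(-2x) > 0, the only critical point is x = 3.
f''(3) has the same sign as 4 > 0, so this is a local minimum.
f(3) = (-1)·e^(-6) ≈ -0.0025.

-0.0025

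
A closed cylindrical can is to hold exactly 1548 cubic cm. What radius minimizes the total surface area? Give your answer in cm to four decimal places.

With radius r and height h, πr²h = 1548 so h = 1548/(πr²), and S(r) = 2πr² + 2πrh = 2πr² + 2·1548/r.
S'(r) = 4πr − 2·1548/r² = 0 ⇒ r³ = 1548/(2π), so r ≈ 6.2690 and h = 2r ≈ 12.5380.
S''(r) = 4π + 4·1548/r³ > 0, so this is the minimum; S ≈ 740.7901.

6.2690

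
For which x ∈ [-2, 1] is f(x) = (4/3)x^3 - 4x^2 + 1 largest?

0

f'(x) = 4x^2 - 8x, whose only zero in [-2, 1] is x = 0.
Evaluating at the critical points and endpoints: f(-2) = -77/3; f(0) = 1; f(1) = -5/3.
So the maximum is f(0) = 1.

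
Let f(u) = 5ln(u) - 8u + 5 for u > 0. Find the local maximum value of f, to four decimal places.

-2.3500

f'(u) = 5/u − 8 = 0 gives u = 5/8.
f''(u) = -5/u², which is negative for u > 0, so this is a local maximum.
f(5/8) = 5·ln(5/8) - 5 + 5 ≈ -2.3500.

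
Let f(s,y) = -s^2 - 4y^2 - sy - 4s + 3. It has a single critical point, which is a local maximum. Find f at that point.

∂f/∂s = -2s - y - 4 = 0 and ∂f/∂y = -s - 8y = 0, so (s, y) = (-32/15, 4/15).
The Hessian has f_{ss} = -2, f_{yy} = -8, f_{sy} = -1, giving D = 15 > 0 with f_{ss} < 0, so the point is a local maximum.
f(-32/15, 4/15) = 109/15.

109/15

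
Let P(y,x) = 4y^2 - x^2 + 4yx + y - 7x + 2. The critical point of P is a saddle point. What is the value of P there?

∂P/∂y = 8y + 4x + 1 = 0 and ∂P/∂x = 4y - 2x - 7 = 0, so (y, x) = (13/16, -15/8).
The Hessian has P_{yy} = 8, P_{xx} = -2, P_{yx} = 4, giving D = -32 < 0, so the point is a saddle point.
P(13/16, -15/8) = 287/32.

287/32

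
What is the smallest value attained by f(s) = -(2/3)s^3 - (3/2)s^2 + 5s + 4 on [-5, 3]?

-25/2

f'(s) = -2s^2 - 3s + 5, which vanishes at s = -5/2 and s = 1.
Candidates: f(-5) = 149/6, f(-5/2) = -179/24, f(1) = 41/6, f(3) = -25/2.
Hence the absolute minimum is -25/2 at s = 3.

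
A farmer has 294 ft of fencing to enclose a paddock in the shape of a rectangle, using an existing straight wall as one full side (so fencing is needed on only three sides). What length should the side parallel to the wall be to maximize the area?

Let the sides perpendicular to the wall have length x and the parallel side y, so 2x + y = 294 and the area is A = xy = x(294 − 2x).
A'(x) = 294 − 4x = 0 gives x = 147/2, and A''(x) = −4 < 0 confirms a maximum.
Then y = 294 − 2·147/2 = 147 and A = 21609/2.

147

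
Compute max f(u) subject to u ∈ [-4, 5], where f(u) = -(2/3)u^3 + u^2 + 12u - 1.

Differentiating, f'(u) = -2u^2 + 2u + 12; which vanishes at u = -2 and u = 3.
Evaluating at the critical points and endpoints: f(-4) = 29/3, f(-2) = -47/3, f(3) = 26, f(5) = 2/3.
The maximum over the interval is 26, attained at u = 3.

26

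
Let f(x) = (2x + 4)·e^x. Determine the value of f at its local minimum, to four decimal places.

-0.0996

Differentiating with the product rule gives f'(x) = (2x + 6)·e^x. Since e^x > 0, the only critical point is x = -3.
f''(-3) has the same sign as 2 > 0, so this is a local minimum.
f(-3) = (-2)·e^(-3) ≈ -0.0996.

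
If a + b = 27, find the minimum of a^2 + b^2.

With a + b = 27, a^2 + b^2 = a^2 + (27 − a)^2.
The derivative 2a − 2(27 − a) = 4a − 54 vanishes at a = 27/2; second derivative 4 > 0, a minimum.
The minimum is 2·(27/2)^2 = 729/2.

729/2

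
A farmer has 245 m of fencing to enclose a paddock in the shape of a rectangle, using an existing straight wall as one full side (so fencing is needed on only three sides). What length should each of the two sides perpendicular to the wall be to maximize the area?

Let the sides perpendicular to the wall have length x and the parallel side y, so 2x + y = 245 and the area is A = xy = x(245 − 2x).
A'(x) = 245 − 4x = 0 gives x = 245/4, and A''(x) = −4 < 0 confirms a maximum.
Then y = 245 − 2·245/4 = 245/2 and A = 60025/8.

245/4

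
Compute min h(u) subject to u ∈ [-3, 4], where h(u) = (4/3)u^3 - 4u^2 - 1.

h'(u) = 4u^2 - 8u, which vanishes at u = 0 and u = 2.
Compare values at every candidate in [-3, 4]: h(-3) = -73, h(0) = -1, h(2) = -19/3, h(4) = 61/3.
Hence the absolute minimum is -73 at u = -3.

-73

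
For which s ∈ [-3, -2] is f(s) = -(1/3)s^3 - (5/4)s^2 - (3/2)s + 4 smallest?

-2

The derivative is -s^2 - (5/2)s - 3/2, which has no zeros in [-3, -2].
Candidates: f(-3) = 25/4,  f(-2) = 14/3.
So the minimum is f(-2) = 14/3.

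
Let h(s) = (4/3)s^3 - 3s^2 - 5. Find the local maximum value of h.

Critical points: h'(s) = 4s^2 - 6s vanishes at s = 0, 3/2.
h''(s) = 8s - 6. h''(0) = -6 < 0 ⇒ local maximum; h''(3/2) = 6 > 0 ⇒ local minimum.
Thus h has its local maximum at s = 0, with value -5.

-5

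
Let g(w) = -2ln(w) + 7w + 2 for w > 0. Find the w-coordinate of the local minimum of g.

g'(w) = -2/w + 7 = 0 gives w = 2/7.
g''(w) = 2/w², which is positive for w > 0, so this is a local minimum.
g(2/7) = -2·ln(2/7) + 2 + 2 ≈ 6.5055.

2/7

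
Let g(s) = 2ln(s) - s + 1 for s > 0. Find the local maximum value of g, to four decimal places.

0.3863

g'(s) = 2/s − 1 = 0 gives s = 2.
g''(s) = -2/s², which is negative for s > 0, so this is a local maximum.
g(2) = 2·ln(2) - 2 + 1 ≈ 0.3863.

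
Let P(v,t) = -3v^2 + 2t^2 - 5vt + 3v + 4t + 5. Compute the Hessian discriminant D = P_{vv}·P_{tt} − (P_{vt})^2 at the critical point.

∂P/∂v = -6v - 5t + 3 = 0 and ∂P/∂t = -5v + 4t + 4 = 0, so (v, t) = (32/49, -9/49).
The Hessian has P_{vv} = -6, P_{tt} = 4, P_{vt} = -5, giving D = -49 < 0, so the point is a saddle point.
D = (-6)·(4) − (-5)^2 = -49.

-49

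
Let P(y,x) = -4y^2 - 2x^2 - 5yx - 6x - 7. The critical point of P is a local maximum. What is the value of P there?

∂P/∂y = -8y - 5x = 0 and ∂P/∂x = -5y - 4x - 6 = 0, so (y, x) = (30/7, -48/7).
The Hessian has P_{yy} = -8, P_{xx} = -4, P_{yx} = -5, giving D = 7 > 0 with P_{yy} < 0, so the point is a local maximum.
P(30/7, -48/7) = 95/7.

95/7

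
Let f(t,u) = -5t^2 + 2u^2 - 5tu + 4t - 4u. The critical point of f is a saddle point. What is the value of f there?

∂f/∂t = -10t - 5u + 4 = 0 and ∂f/∂u = -5t + 4u - 4 = 0, so (t, u) = (-4/65, 12/13).
The Hessian has f_{tt} = -10, f_{uu} = 4, f_{tu} = -5, giving D = -65 < 0, so the point is a saddle point.
f(-4/65, 12/13) = -128/65.

-128/65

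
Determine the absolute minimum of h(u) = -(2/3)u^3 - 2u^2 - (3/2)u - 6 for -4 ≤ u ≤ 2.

The derivative is -2u^2 - 4u - 3/2, which vanishes at u = -3/2 and u = -1/2.
Compare values at every candidate in [-4, 2]: h(-4) = 32/3, h(-3/2) = -6, h(-1/2) = -17/3, h(2) = -67/3.
Hence the absolute minimum is -67/3 at u = 2.

-67/3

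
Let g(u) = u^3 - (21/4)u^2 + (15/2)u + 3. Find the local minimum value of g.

Critical points: g'(u) = 3u^2 - (21/2)u + 15/2 vanishes at u = 1, 5/2.
Since g''(u) = 6u - 21/2, we get g''(1) = -9/2 < 0 ⇒ local maximum; g''(5/2) = 9/2 > 0 ⇒ local minimum.
The local minimum is g(5/2) = 73/16.

73/16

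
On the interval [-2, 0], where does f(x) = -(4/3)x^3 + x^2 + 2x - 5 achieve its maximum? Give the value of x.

-2

The derivative is -4x^2 + 2x + 2, whose only zero in [-2, 0] is x = -1/2.
Compare values at every candidate in [-2, 0]: f(-2) = 17/3; f(-1/2) = -67/12; f(0) = -5.
The maximum over the interval is 17/3, attained at x = -2.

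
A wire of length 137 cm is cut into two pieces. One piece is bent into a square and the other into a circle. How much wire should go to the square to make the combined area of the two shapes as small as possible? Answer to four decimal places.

76.7336

Let x be the length used for the square. Square side x/4; circle radius (137−x)/(2π).
A(x) = (x/4)² + π·((137−x)/(2π))² = x²/16 + (137−x)²/(4π) for 0 ≤ x ≤ 137. A'(x) = x/8 − (137−x)/(2π) = 0 gives x = 4·137/(π+4) ≈ 76.7336.
A'' = 1/8 + 1/(2π) > 0, so this gives the minimum combined area; x ≈ 76.7336 cm to the square.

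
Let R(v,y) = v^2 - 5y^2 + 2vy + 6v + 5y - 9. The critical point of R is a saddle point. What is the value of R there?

∂R/∂v = 2v + 2y + 6 = 0 and ∂R/∂y = 2v - 10y + 5 = 0, so (v, y) = (-35/12, -1/12).
The Hessian has R_{vv} = 2, R_{yy} = -10, R_{vy} = 2, giving D = -24 < 0, so the point is a saddle point.
R(-35/12, -1/12) = -431/24.

-431/24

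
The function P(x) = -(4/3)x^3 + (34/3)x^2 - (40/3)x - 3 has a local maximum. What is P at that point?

47

Critical points: P'(x) = -4x^2 + (68/3)x - 40/3 vanishes at x = 2/3, 5.
P''(x) = -8x + 68/3. P''(2/3) = 52/3 > 0 ⇒ local minimum; P''(5) = -52/3 < 0 ⇒ local maximum.
Thus P has its local maximum at x = 5, with value 47.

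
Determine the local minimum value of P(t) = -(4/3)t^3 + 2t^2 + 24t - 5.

-103/3

P'(t) = -4t^2 + 4t + 24. Setting P'(t) = 0 gives t ∈ {-2, 3}.
Since P''(t) = -8t + 4, we get P''(-2) = 20 > 0 ⇒ local minimum; P''(3) = -20 < 0 ⇒ local maximum.
The local minimum is P(-2) = -103/3.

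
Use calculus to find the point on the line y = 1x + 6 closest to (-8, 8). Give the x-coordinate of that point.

Minimize D(x)^2 = (x + 8)^2 + (x - 2)^2.
d/dx[D^2] = 2(x + 8) + 2·1·(x - 2) = 0 ⇒ x = -3.
Then y = 3 and the distance is √(50) ≈ 7.0711.

-3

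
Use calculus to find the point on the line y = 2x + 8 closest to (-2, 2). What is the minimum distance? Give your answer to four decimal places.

Minimize D(x)^2 = (x + 2)^2 + (2x + 6)^2.
d/dx[D^2] = 2(x + 2) + 2·2·(2x + 6) = 0 ⇒ x = -14/5.
Then y = 12/5 and the distance is √(4/5) ≈ 0.8944.

0.8944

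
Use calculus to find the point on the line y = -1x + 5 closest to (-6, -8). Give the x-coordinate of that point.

Minimize D(x)^2 = (x + 6)^2 + (-x + 13)^2.
d/dx[D^2] = 2(x + 6) + 2·(-1)·(-x + 13) = 0 ⇒ x = 7/2.
Then y = 3/2 and the distance is √(361/2) ≈ 13.4350.

7/2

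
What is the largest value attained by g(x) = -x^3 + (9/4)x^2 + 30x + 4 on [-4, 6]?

Differentiating, g'(x) = -3x^2 + (9/2)x + 30; which vanishes at x = -5/2 and x = 4.
Candidates: g(-4) = -16,  g(-5/2) = -661/16,  g(4) = 96,  g(6) = 49.
So the maximum is g(4) = 96.

96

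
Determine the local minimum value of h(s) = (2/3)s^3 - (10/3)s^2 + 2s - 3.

-9

h'(s) = 2s^2 - (20/3)s + 2. Setting h'(s) = 0 gives s ∈ {1/3, 3}.
h''(s) = 4s - 20/3. h''(1/3) = -16/3 < 0 ⇒ local maximum; h''(3) = 16/3 > 0 ⇒ local minimum.
So the local minimum value is h(3) = -9.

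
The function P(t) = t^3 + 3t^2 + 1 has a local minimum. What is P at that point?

1

Critical points: P'(t) = 3t^2 + 6t vanishes at t = -2, 0.
Second-derivative test with P''(t) = 6t + 6: P''(-2) = -6 < 0 ⇒ local maximum; P''(0) = 6 > 0 ⇒ local minimum.
The local minimum is P(0) = 1.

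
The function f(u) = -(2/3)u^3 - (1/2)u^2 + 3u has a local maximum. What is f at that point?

11/6

f'(u) = -2u^2 - u + 3. Setting f'(u) = 0 gives u ∈ {-3/2, 1}.
Since f''(u) = -4u - 1, we get f''(-3/2) = 5 > 0 ⇒ local minimum; f''(1) = -5 < 0 ⇒ local maximum.
The local maximum is f(1) = 11/6.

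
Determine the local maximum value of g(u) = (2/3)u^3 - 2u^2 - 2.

g'(u) = 2u^2 - 4u = 0 at u = 0, 2.
Since g''(u) = 4u - 4, we get g''(0) = -4 < 0 ⇒ local maximum; g''(2) = 4 > 0 ⇒ local minimum.
So the local maximum value is g(0) = -2.

-2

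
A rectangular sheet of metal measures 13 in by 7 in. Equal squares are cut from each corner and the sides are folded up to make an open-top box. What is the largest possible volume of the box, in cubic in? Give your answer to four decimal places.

60.0451

With cut size x, the volume is V(x) = x(13 − 2x)(7 − 2x) for 0 < x < 3.5.
V'(x) = 12x^2 − 80x + 91. Setting V'(x) = 0 gives x ≈ 1.4551 (the root in (0, 3.5)).
V''(x) = 24x − 80 is negative there, so this is the maximum; V ≈ 60.0451.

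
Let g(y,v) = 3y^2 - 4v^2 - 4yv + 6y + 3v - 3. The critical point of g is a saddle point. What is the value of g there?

-237/64

∂g/∂y = 6y - 4v + 6 = 0 and ∂g/∂v = -4y - 8v + 3 = 0, so (y, v) = (-9/16, 21/32).
The Hessian has g_{yy} = 6, g_{vv} = -8, g_{yv} = -4, giving D = -64 < 0, so the point is a saddle point.
g(-9/16, 21/32) = -237/64.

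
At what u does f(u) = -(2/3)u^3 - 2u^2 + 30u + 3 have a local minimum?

-5

f'(u) = -2u^2 - 4u + 30. Setting f'(u) = 0 gives u ∈ {-5, 3}.
f''(u) = -4u - 4. f''(-5) = 16 > 0 ⇒ local minimum; f''(3) = -16 < 0 ⇒ local maximum.
So the local minimum value is f(-5) = -341/3.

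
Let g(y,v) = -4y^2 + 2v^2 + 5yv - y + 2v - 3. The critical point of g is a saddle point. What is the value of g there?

-175/57

∂g/∂y = -8y + 5v - 1 = 0 and ∂g/∂v = 5y + 4v + 2 = 0, so (y, v) = (-14/57, -11/57).
The Hessian has g_{yy} = -8, g_{vv} = 4, g_{yv} = 5, giving D = -57 < 0, so the point is a saddle point.
g(-14/57, -11/57) = -175/57.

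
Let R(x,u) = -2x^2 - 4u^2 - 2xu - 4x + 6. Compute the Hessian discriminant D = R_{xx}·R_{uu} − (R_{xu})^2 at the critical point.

∂R/∂x = -4x - 2u - 4 = 0 and ∂R/∂u = -2x - 8u = 0, so (x, u) = (-8/7, 2/7).
The Hessian has R_{xx} = -4, R_{uu} = -8, R_{xu} = -2, giving D = 28 > 0 with R_{xx} < 0, so the point is a local maximum.
D = (-4)·(-8) − (-2)^2 = 28.

28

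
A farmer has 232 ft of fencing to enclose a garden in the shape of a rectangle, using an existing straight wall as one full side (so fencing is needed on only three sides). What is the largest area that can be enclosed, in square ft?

6728

Let the sides perpendicular to the wall have length x and the parallel side y, so 2x + y = 232 and the area is A = xy = x(232 − 2x).
A'(x) = 232 − 4x = 0 gives x = 58, and A''(x) = −4 < 0 confirms a maximum.
Then y = 232 − 2·58 = 116 and A = 6728.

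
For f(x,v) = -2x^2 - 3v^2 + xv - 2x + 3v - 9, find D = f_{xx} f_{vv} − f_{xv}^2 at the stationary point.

23

∂f/∂x = -4x + v - 2 = 0 and ∂f/∂v = x - 6v + 3 = 0, so (x, v) = (-9/23, 10/23).
The Hessian has f_{xx} = -4, f_{vv} = -6, f_{xv} = 1, giving D = 23 > 0 with f_{xx} < 0, so the point is a local maximum.
D = (-4)·(-6) − (1)^2 = 23.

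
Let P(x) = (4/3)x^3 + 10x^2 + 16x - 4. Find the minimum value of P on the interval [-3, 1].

Differentiating, P'(x) = 4x^2 + 20x + 16; whose only zero in [-3, 1] is x = -1.
Compare values at every candidate in [-3, 1]: P(-3) = 2,  P(-1) = -34/3,  P(1) = 70/3.
So the minimum is P(-1) = -34/3.

-34/3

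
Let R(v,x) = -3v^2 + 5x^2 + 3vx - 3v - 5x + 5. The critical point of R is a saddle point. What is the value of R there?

90/23

∂R/∂v = -6v + 3x - 3 = 0 and ∂R/∂x = 3v + 10x - 5 = 0, so (v, x) = (-5/23, 13/23).
The Hessian has R_{vv} = -6, R_{xx} = 10, R_{vx} = 3, giving D = -69 < 0, so the point is a saddle point.
R(-5/23, 13/23) = 90/23.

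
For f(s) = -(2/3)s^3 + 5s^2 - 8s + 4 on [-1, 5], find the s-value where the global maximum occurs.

Differentiating, f'(s) = -2s^2 + 10s - 8; which vanishes at s = 1 and s = 4.
Compare values at every candidate in [-1, 5]: f(-1) = 53/3, f(1) = 1/3, f(4) = 28/3, f(5) = 17/3.
Hence the absolute maximum is 53/3 at s = -1.

-1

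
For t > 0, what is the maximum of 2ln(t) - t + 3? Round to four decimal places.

R'(t) = 2/t − 1 = 0 gives t = 2.
R''(t) = -2/t², which is negative for t > 0, so this is a local maximum.
R(2) = 2·ln(2) - 2 + 3 ≈ 2.3863.

2.3863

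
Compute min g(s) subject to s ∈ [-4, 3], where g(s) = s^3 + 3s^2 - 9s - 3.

The derivative is 3s^2 + 6s - 9, which vanishes at s = -3 and s = 1.
Compare values at every candidate in [-4, 3]: g(-4) = 17; g(-3) = 24; g(1) = -8; g(3) = 24.
So the minimum is g(1) = -8.

-8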